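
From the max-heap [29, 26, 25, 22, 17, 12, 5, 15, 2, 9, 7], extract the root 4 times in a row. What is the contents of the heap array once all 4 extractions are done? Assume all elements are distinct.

extract-max #1 returns 29:
  remove root 29; move last element 7 to root → [7, 26, 25, 22, 17, 12, 5, 15, 2, 9]
  7 vs larger child 26 at index 1, swap → [26, 7, 25, 22, 17, 12, 5, 15, 2, 9]
  7 vs larger child 22 at index 3, swap → [26, 22, 25, 7, 17, 12, 5, 15, 2, 9]
  7 vs larger child 15 at index 7, swap → [26, 22, 25, 15, 17, 12, 5, 7, 2, 9]
extract-max #2 returns 26:
  remove root 26; move last element 9 to root → [9, 22, 25, 15, 17, 12, 5, 7, 2]
  9 vs larger child 25 at index 2, swap → [25, 22, 9, 15, 17, 12, 5, 7, 2]
  9 vs larger child 12 at index 5, swap → [25, 22, 12, 15, 17, 9, 5, 7, 2]
extract-max #3 returns 25:
  remove root 25; move last element 2 to root → [2, 22, 12, 15, 17, 9, 5, 7]
  2 vs larger child 22 at index 1, swap → [22, 2, 12, 15, 17, 9, 5, 7]
  2 vs larger child 17 at index 4, swap → [22, 17, 12, 15, 2, 9, 5, 7]
extract-max #4 returns 22:
  remove root 22; move last element 7 to root → [7, 17, 12, 15, 2, 9, 5]
  7 vs larger child 17 at index 1, swap → [17, 7, 12, 15, 2, 9, 5]
  7 vs larger child 15 at index 3, swap → [17, 15, 12, 7, 2, 9, 5]

[17, 15, 12, 7, 2, 9, 5]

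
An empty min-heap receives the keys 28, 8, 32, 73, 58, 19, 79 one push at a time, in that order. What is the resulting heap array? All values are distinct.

Insert 28:
  append 28 at index 0 → [28] (no swap needed)
Insert 8:
  append 8 at index 1 → [28, 8]
  8 < parent 28 at index 0, swap → [8, 28]
Insert 32:
  append 32 at index 2 → [8, 28, 32] (no swap needed)
Insert 73:
  append 73 at index 3 → [8, 28, 32, 73] (no swap needed)
Insert 58:
  append 58 at index 4 → [8, 28, 32, 73, 58] (no swap needed)
Insert 19:
  append 19 at index 5 → [8, 28, 32, 73, 58, 19]
  19 < parent 32 at index 2, swap → [8, 28, 19, 73, 58, 32]
Insert 79:
  append 79 at index 6 → [8, 28, 19, 73, 58, 32, 79] (no swap needed)

[8, 28, 19, 73, 58, 32, 79]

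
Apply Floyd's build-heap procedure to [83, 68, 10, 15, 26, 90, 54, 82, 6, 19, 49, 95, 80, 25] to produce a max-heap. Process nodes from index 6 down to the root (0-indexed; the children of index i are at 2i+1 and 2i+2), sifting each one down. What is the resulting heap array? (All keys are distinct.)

[95, 82, 90, 68, 49, 83, 54, 15, 6, 19, 26, 10, 80, 25]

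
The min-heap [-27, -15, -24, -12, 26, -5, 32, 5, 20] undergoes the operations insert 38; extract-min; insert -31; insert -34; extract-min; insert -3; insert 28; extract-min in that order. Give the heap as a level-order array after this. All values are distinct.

insert 38:
  append 38 at index 9 → [-27, -15, -24, -12, 26, -5, 32, 5, 20, 38] (no swap needed)
extract-min → returns -27:
  remove root -27; move last element 38 to root → [38, -15, -24, -12, 26, -5, 32, 5, 20]
  38 vs smaller child -24 at index 2, swap → [-24, -15, 38, -12, 26, -5, 32, 5, 20]
  38 vs smaller child -5 at index 5, swap → [-24, -15, -5, -12, 26, 38, 32, 5, 20]
insert -31:
  append -31 at index 9 → [-24, -15, -5, -12, 26, 38, 32, 5, 20, -31]
  -31 < parent 26 at index 4, swap → [-24, -15, -5, -12, -31, 38, 32, 5, 20, 26]
  -31 < parent -15 at index 1, swap → [-24, -31, -5, -12, -15, 38, 32, 5, 20, 26]
  -31 < parent -24 at index 0, swap → [-31, -24, -5, -12, -15, 38, 32, 5, 20, 26]
insert -34:
  append -34 at index 10 → [-31, -24, -5, -12, -15, 38, 32, 5, 20, 26, -34]
  -34 < parent -15 at index 4, swap → [-31, -24, -5, -12, -34, 38, 32, 5, 20, 26, -15]
  -34 < parent -24 at index 1, swap → [-31, -34, -5, -12, -24, 38, 32, 5, 20, 26, -15]
  -34 < parent -31 at index 0, swap → [-34, -31, -5, -12, -24, 38, 32, 5, 20, 26, -15]
extract-min → returns -34:
  remove root -34; move last element -15 to root → [-15, -31, -5, -12, -24, 38, 32, 5, 20, 26]
  -15 vs smaller child -31 at index 1, swap → [-31, -15, -5, -12, -24, 38, 32, 5, 20, 26]
  -15 vs smaller child -24 at index 4, swap → [-31, -24, -5, -12, -15, 38, 32, 5, 20, 26]
insert -3:
  append -3 at index 10 → [-31, -24, -5, -12, -15, 38, 32, 5, 20, 26, -3] (no swap needed)
insert 28:
  append 28 at index 11 → [-31, -24, -5, -12, -15, 38, 32, 5, 20, 26, -3, 28]
  28 < parent 38 at index 5, swap → [-31, -24, -5, -12, -15, 28, 32, 5, 20, 26, -3, 38]
extract-min → returns -31:
  remove root -31; move last element 38 to root → [38, -24, -5, -12, -15, 28, 32, 5, 20, 26, -3]
  38 vs smaller child -24 at index 1, swap → [-24, 38, -5, -12, -15, 28, 32, 5, 20, 26, -3]
  38 vs smaller child -15 at index 4, swap → [-24, -15, -5, -12, 38, 28, 32, 5, 20, 26, -3]
  38 vs smaller child -3 at index 10, swap → [-24, -15, -5, -12, -3, 28, 32, 5, 20, 26, 38]

[-24, -15, -5, -12, -3, 28, 32, 5, 20, 26, 38]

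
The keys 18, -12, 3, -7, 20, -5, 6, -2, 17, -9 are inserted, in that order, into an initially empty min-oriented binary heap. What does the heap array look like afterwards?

Insert 18:
  append 18 at index 0 → [18] (no swap needed)
Insert -12:
  append -12 at index 1 → [18, -12]
  -12 < parent 18 at index 0, swap → [-12, 18]
Insert 3:
  append 3 at index 2 → [-12, 18, 3] (no swap needed)
Insert -7:
  append -7 at index 3 → [-12, 18, 3, -7]
  -7 < parent 18 at index 1, swap → [-12, -7, 3, 18]
Insert 20:
  append 20 at index 4 → [-12, -7, 3, 18, 20] (no swap needed)
Insert -5:
  append -5 at index 5 → [-12, -7, 3, 18, 20, -5]
  -5 < parent 3 at index 2, swap → [-12, -7, -5, 18, 20, 3]
Insert 6:
  append 6 at index 6 → [-12, -7, -5, 18, 20, 3, 6] (no swap needed)
Insert -2:
  append -2 at index 7 → [-12, -7, -5, 18, 20, 3, 6, -2]
  -2 < parent 18 at index 3, swap → [-12, -7, -5, -2, 20, 3, 6, 18]
Insert 17:
  append 17 at index 8 → [-12, -7, -5, -2, 20, 3, 6, 18, 17] (no swap needed)
Insert -9:
  append -9 at index 9 → [-12, -7, -5, -2, 20, 3, 6, 18, 17, -9]
  -9 < parent 20 at index 4, swap → [-12, -7, -5, -2, -9, 3, 6, 18, 17, 20]
  -9 < parent -7 at index 1, swap → [-12, -9, -5, -2, -7, 3, 6, 18, 17, 20]

[-12, -9, -5, -2, -7, 3, 6, 18, 17, 20]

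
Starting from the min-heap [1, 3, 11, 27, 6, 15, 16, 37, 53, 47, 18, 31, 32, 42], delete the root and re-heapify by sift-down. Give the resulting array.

remove root 1; move last element 42 to root → [42, 3, 11, 27, 6, 15, 16, 37, 53, 47, 18, 31, 32]
42 vs smaller child 3 at index 1, swap → [3, 42, 11, 27, 6, 15, 16, 37, 53, 47, 18, 31, 32]
42 vs smaller child 6 at index 4, swap → [3, 6, 11, 27, 42, 15, 16, 37, 53, 47, 18, 31, 32]
42 vs smaller child 18 at index 10, swap → [3, 6, 11, 27, 18, 15, 16, 37, 53, 47, 42, 31, 32]

[3, 6, 11, 27, 18, 15, 16, 37, 53, 47, 42, 31, 32]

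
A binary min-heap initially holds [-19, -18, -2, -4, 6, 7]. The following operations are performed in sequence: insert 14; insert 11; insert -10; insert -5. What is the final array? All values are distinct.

insert 14:
  append 14 at index 6 → [-19, -18, -2, -4, 6, 7, 14] (no swap needed)
insert 11:
  append 11 at index 7 → [-19, -18, -2, -4, 6, 7, 14, 11] (no swap needed)
insert -10:
  append -10 at index 8 → [-19, -18, -2, -4, 6, 7, 14, 11, -10]
  -10 < parent -4 at index 3, swap → [-19, -18, -2, -10, 6, 7, 14, 11, -4]
insert -5:
  append -5 at index 9 → [-19, -18, -2, -10, 6, 7, 14, 11, -4, -5]
  -5 < parent 6 at index 4, swap → [-19, -18, -2, -10, -5, 7, 14, 11, -4, 6]

[-19, -18, -2, -10, -5, 7, 14, 11, -4, 6]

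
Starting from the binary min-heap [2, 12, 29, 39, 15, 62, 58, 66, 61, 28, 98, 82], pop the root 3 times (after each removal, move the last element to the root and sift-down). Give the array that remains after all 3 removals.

[28, 39, 29, 61, 82, 62, 58, 66, 98]

extract-min #1 returns 2:
  remove root 2; move last element 82 to root → [82, 12, 29, 39, 15, 62, 58, 66, 61, 28, 98]
  82 vs smaller child 12 at index 1, swap → [12, 82, 29, 39, 15, 62, 58, 66, 61, 28, 98]
  82 vs smaller child 15 at index 4, swap → [12, 15, 29, 39, 82, 62, 58, 66, 61, 28, 98]
  82 vs smaller child 28 at index 9, swap → [12, 15, 29, 39, 28, 62, 58, 66, 61, 82, 98]
extract-min #2 returns 12:
  remove root 12; move last element 98 to root → [98, 15, 29, 39, 28, 62, 58, 66, 61, 82]
  98 vs smaller child 15 at index 1, swap → [15, 98, 29, 39, 28, 62, 58, 66, 61, 82]
  98 vs smaller child 28 at index 4, swap → [15, 28, 29, 39, 98, 62, 58, 66, 61, 82]
  98 vs only child 82 at index 9, swap → [15, 28, 29, 39, 82, 62, 58, 66, 61, 98]
extract-min #3 returns 15:
  remove root 15; move last element 98 to root → [98, 28, 29, 39, 82, 62, 58, 66, 61]
  98 vs smaller child 28 at index 1, swap → [28, 98, 29, 39, 82, 62, 58, 66, 61]
  98 vs smaller child 39 at index 3, swap → [28, 39, 29, 98, 82, 62, 58, 66, 61]
  98 vs smaller child 61 at index 8, swap → [28, 39, 29, 61, 82, 62, 58, 66, 98]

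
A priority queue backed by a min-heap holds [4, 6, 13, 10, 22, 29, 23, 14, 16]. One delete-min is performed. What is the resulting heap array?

[6, 10, 13, 14, 22, 29, 23, 16]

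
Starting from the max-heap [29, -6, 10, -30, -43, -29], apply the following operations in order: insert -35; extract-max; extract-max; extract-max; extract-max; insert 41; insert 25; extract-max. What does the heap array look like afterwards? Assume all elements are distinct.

[25, -30, -43, -35]

insert -35:
  append -35 at index 6 → [29, -6, 10, -30, -43, -29, -35] (no swap needed)
extract-max → returns 29:
  remove root 29; move last element -35 to root → [-35, -6, 10, -30, -43, -29]
  -35 vs larger child 10 at index 2, swap → [10, -6, -35, -30, -43, -29]
  -35 vs only child -29 at index 5, swap → [10, -6, -29, -30, -43, -35]
extract-max → returns 10:
  remove root 10; move last element -35 to root → [-35, -6, -29, -30, -43]
  -35 vs larger child -6 at index 1, swap → [-6, -35, -29, -30, -43]
  -35 vs larger child -30 at index 3, swap → [-6, -30, -29, -35, -43]
extract-max → returns -6:
  remove root -6; move last element -43 to root → [-43, -30, -29, -35]
  -43 vs larger child -29 at index 2, swap → [-29, -30, -43, -35]
extract-max → returns -29:
  remove root -29; move last element -35 to root → [-35, -30, -43]
  -35 vs larger child -30 at index 1, swap → [-30, -35, -43]
insert 41:
  append 41 at index 3 → [-30, -35, -43, 41]
  41 > parent -35 at index 1, swap → [-30, 41, -43, -35]
  41 > parent -30 at index 0, swap → [41, -30, -43, -35]
insert 25:
  append 25 at index 4 → [41, -30, -43, -35, 25]
  25 > parent -30 at index 1, swap → [41, 25, -43, -35, -30]
extract-max → returns 41:
  remove root 41; move last element -30 to root → [-30, 25, -43, -35]
  -30 vs larger child 25 at index 1, swap → [25, -30, -43, -35]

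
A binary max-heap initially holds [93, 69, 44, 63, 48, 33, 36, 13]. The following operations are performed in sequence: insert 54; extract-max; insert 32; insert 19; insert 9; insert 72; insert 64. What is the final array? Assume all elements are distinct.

[72, 63, 69, 54, 48, 64, 36, 13, 32, 19, 9, 33, 44]

insert 54:
  append 54 at index 8 → [93, 69, 44, 63, 48, 33, 36, 13, 54] (no swap needed)
extract-max → returns 93:
  remove root 93; move last element 54 to root → [54, 69, 44, 63, 48, 33, 36, 13]
  54 vs larger child 69 at index 1, swap → [69, 54, 44, 63, 48, 33, 36, 13]
  54 vs larger child 63 at index 3, swap → [69, 63, 44, 54, 48, 33, 36, 13]
insert 32:
  append 32 at index 8 → [69, 63, 44, 54, 48, 33, 36, 13, 32] (no swap needed)
insert 19:
  append 19 at index 9 → [69, 63, 44, 54, 48, 33, 36, 13, 32, 19] (no swap needed)
insert 9:
  append 9 at index 10 → [69, 63, 44, 54, 48, 33, 36, 13, 32, 19, 9] (no swap needed)
insert 72:
  append 72 at index 11 → [69, 63, 44, 54, 48, 33, 36, 13, 32, 19, 9, 72]
  72 > parent 33 at index 5, swap → [69, 63, 44, 54, 48, 72, 36, 13, 32, 19, 9, 33]
  72 > parent 44 at index 2, swap → [69, 63, 72, 54, 48, 44, 36, 13, 32, 19, 9, 33]
  72 > parent 69 at index 0, swap → [72, 63, 69, 54, 48, 44, 36, 13, 32, 19, 9, 33]
insert 64:
  append 64 at index 12 → [72, 63, 69, 54, 48, 44, 36, 13, 32, 19, 9, 33, 64]
  64 > parent 44 at index 5, swap → [72, 63, 69, 54, 48, 64, 36, 13, 32, 19, 9, 33, 44]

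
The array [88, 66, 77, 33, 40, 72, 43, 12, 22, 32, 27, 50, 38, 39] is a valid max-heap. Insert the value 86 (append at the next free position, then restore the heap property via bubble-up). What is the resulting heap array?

append 86 at index 14 → [88, 66, 77, 33, 40, 72, 43, 12, 22, 32, 27, 50, 38, 39, 86]
86 > parent 43 at index 6, swap → [88, 66, 77, 33, 40, 72, 86, 12, 22, 32, 27, 50, 38, 39, 43]
86 > parent 77 at index 2, swap → [88, 66, 86, 33, 40, 72, 77, 12, 22, 32, 27, 50, 38, 39, 43]

[88, 66, 86, 33, 40, 72, 77, 12, 22, 32, 27, 50, 38, 39, 43]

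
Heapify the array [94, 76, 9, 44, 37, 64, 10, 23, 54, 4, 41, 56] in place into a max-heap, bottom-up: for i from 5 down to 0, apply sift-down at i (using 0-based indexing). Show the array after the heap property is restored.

sift down from index 5: already satisfies heap property
sift down from index 4:
  37 vs larger child 41 at index 10, swap → [94, 76, 9, 44, 41, 64, 10, 23, 54, 4, 37, 56]
sift down from index 3:
  44 vs larger child 54 at index 8, swap → [94, 76, 9, 54, 41, 64, 10, 23, 44, 4, 37, 56]
sift down from index 2:
  9 vs larger child 64 at index 5, swap → [94, 76, 64, 54, 41, 9, 10, 23, 44, 4, 37, 56]
  9 vs only child 56 at index 11, swap → [94, 76, 64, 54, 41, 56, 10, 23, 44, 4, 37, 9]
sift down from index 1: already satisfies heap property
sift down from index 0: already satisfies heap property

[94, 76, 64, 54, 41, 56, 10, 23, 44, 4, 37, 9]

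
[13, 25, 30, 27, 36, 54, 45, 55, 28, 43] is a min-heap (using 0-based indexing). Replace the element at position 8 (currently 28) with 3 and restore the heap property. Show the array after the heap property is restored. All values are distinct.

set index 8 from 28 to 3 → [13, 25, 30, 27, 36, 54, 45, 55, 3, 43]
3 < parent 27 at index 3, swap → [13, 25, 30, 3, 36, 54, 45, 55, 27, 43]
3 < parent 25 at index 1, swap → [13, 3, 30, 25, 36, 54, 45, 55, 27, 43]
3 < parent 13 at index 0, swap → [3, 13, 30, 25, 36, 54, 45, 55, 27, 43]

[3, 13, 30, 25, 36, 54, 45, 55, 27, 43]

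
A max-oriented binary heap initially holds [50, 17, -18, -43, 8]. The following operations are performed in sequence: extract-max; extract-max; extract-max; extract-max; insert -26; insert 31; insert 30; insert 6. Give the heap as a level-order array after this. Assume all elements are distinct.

[31, 30, -26, -43, 6]

extract-max → returns 50:
  remove root 50; move last element 8 to root → [8, 17, -18, -43]
  8 vs larger child 17 at index 1, swap → [17, 8, -18, -43]
extract-max → returns 17:
  remove root 17; move last element -43 to root → [-43, 8, -18]
  -43 vs larger child 8 at index 1, swap → [8, -43, -18]
extract-max → returns 8:
  remove root 8; move last element -18 to root → [-18, -43] (no swap needed)
extract-max → returns -18:
  remove root -18; move last element -43 to root → [-43] (no swap needed)
insert -26:
  append -26 at index 1 → [-43, -26]
  -26 > parent -43 at index 0, swap → [-26, -43]
insert 31:
  append 31 at index 2 → [-26, -43, 31]
  31 > parent -26 at index 0, swap → [31, -43, -26]
insert 30:
  append 30 at index 3 → [31, -43, -26, 30]
  30 > parent -43 at index 1, swap → [31, 30, -26, -43]
insert 6:
  append 6 at index 4 → [31, 30, -26, -43, 6] (no swap needed)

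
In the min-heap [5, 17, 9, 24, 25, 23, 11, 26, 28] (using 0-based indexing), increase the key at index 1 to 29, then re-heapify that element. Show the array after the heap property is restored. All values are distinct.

[5, 24, 9, 26, 25, 23, 11, 29, 28]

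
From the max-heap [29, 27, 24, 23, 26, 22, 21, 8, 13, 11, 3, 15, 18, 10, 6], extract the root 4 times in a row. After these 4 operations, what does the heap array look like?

[23, 15, 22, 13, 11, 18, 21, 8, 10, 6, 3]

extract-max #1 returns 29:
  remove root 29; move last element 6 to root → [6, 27, 24, 23, 26, 22, 21, 8, 13, 11, 3, 15, 18, 10]
  6 vs larger child 27 at index 1, swap → [27, 6, 24, 23, 26, 22, 21, 8, 13, 11, 3, 15, 18, 10]
  6 vs larger child 26 at index 4, swap → [27, 26, 24, 23, 6, 22, 21, 8, 13, 11, 3, 15, 18, 10]
  6 vs larger child 11 at index 9, swap → [27, 26, 24, 23, 11, 22, 21, 8, 13, 6, 3, 15, 18, 10]
extract-max #2 returns 27:
  remove root 27; move last element 10 to root → [10, 26, 24, 23, 11, 22, 21, 8, 13, 6, 3, 15, 18]
  10 vs larger child 26 at index 1, swap → [26, 10, 24, 23, 11, 22, 21, 8, 13, 6, 3, 15, 18]
  10 vs larger child 23 at index 3, swap → [26, 23, 24, 10, 11, 22, 21, 8, 13, 6, 3, 15, 18]
  10 vs larger child 13 at index 8, swap → [26, 23, 24, 13, 11, 22, 21, 8, 10, 6, 3, 15, 18]
extract-max #3 returns 26:
  remove root 26; move last element 18 to root → [18, 23, 24, 13, 11, 22, 21, 8, 10, 6, 3, 15]
  18 vs larger child 24 at index 2, swap → [24, 23, 18, 13, 11, 22, 21, 8, 10, 6, 3, 15]
  18 vs larger child 22 at index 5, swap → [24, 23, 22, 13, 11, 18, 21, 8, 10, 6, 3, 15]
extract-max #4 returns 24:
  remove root 24; move last element 15 to root → [15, 23, 22, 13, 11, 18, 21, 8, 10, 6, 3]
  15 vs larger child 23 at index 1, swap → [23, 15, 22, 13, 11, 18, 21, 8, 10, 6, 3]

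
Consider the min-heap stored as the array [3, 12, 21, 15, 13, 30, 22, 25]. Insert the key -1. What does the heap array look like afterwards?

append -1 at index 8 → [3, 12, 21, 15, 13, 30, 22, 25, -1]
-1 < parent 15 at index 3, swap → [3, 12, 21, -1, 13, 30, 22, 25, 15]
-1 < parent 12 at index 1, swap → [3, -1, 21, 12, 13, 30, 22, 25, 15]
-1 < parent 3 at index 0, swap → [-1, 3, 21, 12, 13, 30, 22, 25, 15]

[-1, 3, 21, 12, 13, 30, 22, 25, 15]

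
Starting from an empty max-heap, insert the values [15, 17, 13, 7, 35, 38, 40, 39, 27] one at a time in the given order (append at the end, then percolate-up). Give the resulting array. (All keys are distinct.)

Insert 15:
  append 15 at index 0 → [15] (no swap needed)
Insert 17:
  append 17 at index 1 → [15, 17]
  17 > parent 15 at index 0, swap → [17, 15]
Insert 13:
  append 13 at index 2 → [17, 15, 13] (no swap needed)
Insert 7:
  append 7 at index 3 → [17, 15, 13, 7] (no swap needed)
Insert 35:
  append 35 at index 4 → [17, 15, 13, 7, 35]
  35 > parent 15 at index 1, swap → [17, 35, 13, 7, 15]
  35 > parent 17 at index 0, swap → [35, 17, 13, 7, 15]
Insert 38:
  append 38 at index 5 → [35, 17, 13, 7, 15, 38]
  38 > parent 13 at index 2, swap → [35, 17, 38, 7, 15, 13]
  38 > parent 35 at index 0, swap → [38, 17, 35, 7, 15, 13]
Insert 40:
  append 40 at index 6 → [38, 17, 35, 7, 15, 13, 40]
  40 > parent 35 at index 2, swap → [38, 17, 40, 7, 15, 13, 35]
  40 > parent 38 at index 0, swap → [40, 17, 38, 7, 15, 13, 35]
Insert 39:
  append 39 at index 7 → [40, 17, 38, 7, 15, 13, 35, 39]
  39 > parent 7 at index 3, swap → [40, 17, 38, 39, 15, 13, 35, 7]
  39 > parent 17 at index 1, swap → [40, 39, 38, 17, 15, 13, 35, 7]
Insert 27:
  append 27 at index 8 → [40, 39, 38, 17, 15, 13, 35, 7, 27]
  27 > parent 17 at index 3, swap → [40, 39, 38, 27, 15, 13, 35, 7, 17]

[40, 39, 38, 27, 15, 13, 35, 7, 17]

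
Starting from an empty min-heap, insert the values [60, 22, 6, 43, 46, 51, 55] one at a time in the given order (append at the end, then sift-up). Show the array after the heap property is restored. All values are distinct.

[6, 43, 22, 60, 46, 51, 55]

Insert 60:
  append 60 at index 0 → [60] (no swap needed)
Insert 22:
  append 22 at index 1 → [60, 22]
  22 < parent 60 at index 0, swap → [22, 60]
Insert 6:
  append 6 at index 2 → [22, 60, 6]
  6 < parent 22 at index 0, swap → [6, 60, 22]
Insert 43:
  append 43 at index 3 → [6, 60, 22, 43]
  43 < parent 60 at index 1, swap → [6, 43, 22, 60]
Insert 46:
  append 46 at index 4 → [6, 43, 22, 60, 46] (no swap needed)
Insert 51:
  append 51 at index 5 → [6, 43, 22, 60, 46, 51] (no swap needed)
Insert 55:
  append 55 at index 6 → [6, 43, 22, 60, 46, 51, 55] (no swap needed)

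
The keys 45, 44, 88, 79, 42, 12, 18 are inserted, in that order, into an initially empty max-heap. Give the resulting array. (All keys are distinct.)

[88, 79, 45, 44, 42, 12, 18]

Insert 45:
  append 45 at index 0 → [45] (no swap needed)
Insert 44:
  append 44 at index 1 → [45, 44] (no swap needed)
Insert 88:
  append 88 at index 2 → [45, 44, 88]
  88 > parent 45 at index 0, swap → [88, 44, 45]
Insert 79:
  append 79 at index 3 → [88, 44, 45, 79]
  79 > parent 44 at index 1, swap → [88, 79, 45, 44]
Insert 42:
  append 42 at index 4 → [88, 79, 45, 44, 42] (no swap needed)
Insert 12:
  append 12 at index 5 → [88, 79, 45, 44, 42, 12] (no swap needed)
Insert 18:
  append 18 at index 6 → [88, 79, 45, 44, 42, 12, 18] (no swap needed)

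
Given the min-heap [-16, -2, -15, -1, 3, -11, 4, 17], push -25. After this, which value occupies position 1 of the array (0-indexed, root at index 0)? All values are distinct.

append -25 at index 8 → [-16, -2, -15, -1, 3, -11, 4, 17, -25]
-25 < parent -1 at index 3, swap → [-16, -2, -15, -25, 3, -11, 4, 17, -1]
-25 < parent -2 at index 1, swap → [-16, -25, -15, -2, 3, -11, 4, 17, -1]
-25 < parent -16 at index 0, swap → [-25, -16, -15, -2, 3, -11, 4, 17, -1]
resulting array: [-25, -16, -15, -2, 3, -11, 4, 17, -1]

-16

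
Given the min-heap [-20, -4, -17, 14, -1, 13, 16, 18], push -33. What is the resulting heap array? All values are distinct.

[-33, -20, -17, -4, -1, 13, 16, 18, 14]

append -33 at index 8 → [-20, -4, -17, 14, -1, 13, 16, 18, -33]
-33 < parent 14 at index 3, swap → [-20, -4, -17, -33, -1, 13, 16, 18, 14]
-33 < parent -4 at index 1, swap → [-20, -33, -17, -4, -1, 13, 16, 18, 14]
-33 < parent -20 at index 0, swap → [-33, -20, -17, -4, -1, 13, 16, 18, 14]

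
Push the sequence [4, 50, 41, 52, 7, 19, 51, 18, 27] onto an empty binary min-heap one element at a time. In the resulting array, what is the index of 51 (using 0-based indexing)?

Insert 4:
  append 4 at index 0 → [4] (no swap needed)
Insert 50:
  append 50 at index 1 → [4, 50] (no swap needed)
Insert 41:
  append 41 at index 2 → [4, 50, 41] (no swap needed)
Insert 52:
  append 52 at index 3 → [4, 50, 41, 52] (no swap needed)
Insert 7:
  append 7 at index 4 → [4, 50, 41, 52, 7]
  7 < parent 50 at index 1, swap → [4, 7, 41, 52, 50]
Insert 19:
  append 19 at index 5 → [4, 7, 41, 52, 50, 19]
  19 < parent 41 at index 2, swap → [4, 7, 19, 52, 50, 41]
Insert 51:
  append 51 at index 6 → [4, 7, 19, 52, 50, 41, 51] (no swap needed)
Insert 18:
  append 18 at index 7 → [4, 7, 19, 52, 50, 41, 51, 18]
  18 < parent 52 at index 3, swap → [4, 7, 19, 18, 50, 41, 51, 52]
Insert 27:
  append 27 at index 8 → [4, 7, 19, 18, 50, 41, 51, 52, 27] (no swap needed)
resulting array: [4, 7, 19, 18, 50, 41, 51, 52, 27]

6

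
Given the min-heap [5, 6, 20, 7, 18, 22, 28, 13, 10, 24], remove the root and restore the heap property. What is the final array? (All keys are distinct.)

remove root 5; move last element 24 to root → [24, 6, 20, 7, 18, 22, 28, 13, 10]
24 vs smaller child 6 at index 1, swap → [6, 24, 20, 7, 18, 22, 28, 13, 10]
24 vs smaller child 7 at index 3, swap → [6, 7, 20, 24, 18, 22, 28, 13, 10]
24 vs smaller child 10 at index 8, swap → [6, 7, 20, 10, 18, 22, 28, 13, 24]

[6, 7, 20, 10, 18, 22, 28, 13, 24]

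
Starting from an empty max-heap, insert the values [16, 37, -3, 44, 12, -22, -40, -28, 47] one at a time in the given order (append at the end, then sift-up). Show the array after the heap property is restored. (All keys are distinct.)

[47, 44, -3, 37, 12, -22, -40, -28, 16]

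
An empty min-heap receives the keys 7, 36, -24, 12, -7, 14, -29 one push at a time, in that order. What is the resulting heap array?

[-29, -7, -24, 36, 12, 14, 7]

Insert 7:
  append 7 at index 0 → [7] (no swap needed)
Insert 36:
  append 36 at index 1 → [7, 36] (no swap needed)
Insert -24:
  append -24 at index 2 → [7, 36, -24]
  -24 < parent 7 at index 0, swap → [-24, 36, 7]
Insert 12:
  append 12 at index 3 → [-24, 36, 7, 12]
  12 < parent 36 at index 1, swap → [-24, 12, 7, 36]
Insert -7:
  append -7 at index 4 → [-24, 12, 7, 36, -7]
  -7 < parent 12 at index 1, swap → [-24, -7, 7, 36, 12]
Insert 14:
  append 14 at index 5 → [-24, -7, 7, 36, 12, 14] (no swap needed)
Insert -29:
  append -29 at index 6 → [-24, -7, 7, 36, 12, 14, -29]
  -29 < parent 7 at index 2, swap → [-24, -7, -29, 36, 12, 14, 7]
  -29 < parent -24 at index 0, swap → [-29, -7, -24, 36, 12, 14, 7]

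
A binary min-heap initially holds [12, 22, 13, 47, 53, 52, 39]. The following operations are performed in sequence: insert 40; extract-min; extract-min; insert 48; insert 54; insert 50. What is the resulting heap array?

[22, 40, 39, 47, 53, 52, 48, 54, 50]

insert 40:
  append 40 at index 7 → [12, 22, 13, 47, 53, 52, 39, 40]
  40 < parent 47 at index 3, swap → [12, 22, 13, 40, 53, 52, 39, 47]
extract-min → returns 12:
  remove root 12; move last element 47 to root → [47, 22, 13, 40, 53, 52, 39]
  47 vs smaller child 13 at index 2, swap → [13, 22, 47, 40, 53, 52, 39]
  47 vs smaller child 39 at index 6, swap → [13, 22, 39, 40, 53, 52, 47]
extract-min → returns 13:
  remove root 13; move last element 47 to root → [47, 22, 39, 40, 53, 52]
  47 vs smaller child 22 at index 1, swap → [22, 47, 39, 40, 53, 52]
  47 vs smaller child 40 at index 3, swap → [22, 40, 39, 47, 53, 52]
insert 48:
  append 48 at index 6 → [22, 40, 39, 47, 53, 52, 48] (no swap needed)
insert 54:
  append 54 at index 7 → [22, 40, 39, 47, 53, 52, 48, 54] (no swap needed)
insert 50:
  append 50 at index 8 → [22, 40, 39, 47, 53, 52, 48, 54, 50] (no swap needed)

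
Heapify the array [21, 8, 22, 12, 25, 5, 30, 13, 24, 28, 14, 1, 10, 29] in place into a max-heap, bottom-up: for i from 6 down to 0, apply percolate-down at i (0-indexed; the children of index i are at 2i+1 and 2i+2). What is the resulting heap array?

[30, 28, 29, 24, 25, 10, 22, 13, 12, 8, 14, 1, 5, 21]

sift down from index 6: already satisfies heap property
sift down from index 5:
  5 vs larger child 10 at index 12, swap → [21, 8, 22, 12, 25, 10, 30, 13, 24, 28, 14, 1, 5, 29]
sift down from index 4:
  25 vs larger child 28 at index 9, swap → [21, 8, 22, 12, 28, 10, 30, 13, 24, 25, 14, 1, 5, 29]
sift down from index 3:
  12 vs larger child 24 at index 8, swap → [21, 8, 22, 24, 28, 10, 30, 13, 12, 25, 14, 1, 5, 29]
sift down from index 2:
  22 vs larger child 30 at index 6, swap → [21, 8, 30, 24, 28, 10, 22, 13, 12, 25, 14, 1, 5, 29]
  22 vs only child 29 at index 13, swap → [21, 8, 30, 24, 28, 10, 29, 13, 12, 25, 14, 1, 5, 22]
sift down from index 1:
  8 vs larger child 28 at index 4, swap → [21, 28, 30, 24, 8, 10, 29, 13, 12, 25, 14, 1, 5, 22]
  8 vs larger child 25 at index 9, swap → [21, 28, 30, 24, 25, 10, 29, 13, 12, 8, 14, 1, 5, 22]
sift down from index 0:
  21 vs larger child 30 at index 2, swap → [30, 28, 21, 24, 25, 10, 29, 13, 12, 8, 14, 1, 5, 22]
  21 vs larger child 29 at index 6, swap → [30, 28, 29, 24, 25, 10, 21, 13, 12, 8, 14, 1, 5, 22]
  21 vs only child 22 at index 13, swap → [30, 28, 29, 24, 25, 10, 22, 13, 12, 8, 14, 1, 5, 21]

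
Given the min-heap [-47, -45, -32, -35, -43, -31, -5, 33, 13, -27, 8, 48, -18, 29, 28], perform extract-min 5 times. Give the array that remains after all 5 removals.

extract-min #1 returns -47:
  remove root -47; move last element 28 to root → [28, -45, -32, -35, -43, -31, -5, 33, 13, -27, 8, 48, -18, 29]
  28 vs smaller child -45 at index 1, swap → [-45, 28, -32, -35, -43, -31, -5, 33, 13, -27, 8, 48, -18, 29]
  28 vs smaller child -43 at index 4, swap → [-45, -43, -32, -35, 28, -31, -5, 33, 13, -27, 8, 48, -18, 29]
  28 vs smaller child -27 at index 9, swap → [-45, -43, -32, -35, -27, -31, -5, 33, 13, 28, 8, 48, -18, 29]
extract-min #2 returns -45:
  remove root -45; move last element 29 to root → [29, -43, -32, -35, -27, -31, -5, 33, 13, 28, 8, 48, -18]
  29 vs smaller child -43 at index 1, swap → [-43, 29, -32, -35, -27, -31, -5, 33, 13, 28, 8, 48, -18]
  29 vs smaller child -35 at index 3, swap → [-43, -35, -32, 29, -27, -31, -5, 33, 13, 28, 8, 48, -18]
  29 vs smaller child 13 at index 8, swap → [-43, -35, -32, 13, -27, -31, -5, 33, 29, 28, 8, 48, -18]
extract-min #3 returns -43:
  remove root -43; move last element -18 to root → [-18, -35, -32, 13, -27, -31, -5, 33, 29, 28, 8, 48]
  -18 vs smaller child -35 at index 1, swap → [-35, -18, -32, 13, -27, -31, -5, 33, 29, 28, 8, 48]
  -18 vs smaller child -27 at index 4, swap → [-35, -27, -32, 13, -18, -31, -5, 33, 29, 28, 8, 48]
extract-min #4 returns -35:
  remove root -35; move last element 48 to root → [48, -27, -32, 13, -18, -31, -5, 33, 29, 28, 8]
  48 vs smaller child -32 at index 2, swap → [-32, -27, 48, 13, -18, -31, -5, 33, 29, 28, 8]
  48 vs smaller child -31 at index 5, swap → [-32, -27, -31, 13, -18, 48, -5, 33, 29, 28, 8]
extract-min #5 returns -32:
  remove root -32; move last element 8 to root → [8, -27, -31, 13, -18, 48, -5, 33, 29, 28]
  8 vs smaller child -31 at index 2, swap → [-31, -27, 8, 13, -18, 48, -5, 33, 29, 28]
  8 vs smaller child -5 at index 6, swap → [-31, -27, -5, 13, -18, 48, 8, 33, 29, 28]

[-31, -27, -5, 13, -18, 48, 8, 33, 29, 28]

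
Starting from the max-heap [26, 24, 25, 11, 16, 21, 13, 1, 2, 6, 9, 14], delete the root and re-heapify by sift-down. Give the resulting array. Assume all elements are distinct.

[25, 24, 21, 11, 16, 14, 13, 1, 2, 6, 9]

remove root 26; move last element 14 to root → [14, 24, 25, 11, 16, 21, 13, 1, 2, 6, 9]
14 vs larger child 25 at index 2, swap → [25, 24, 14, 11, 16, 21, 13, 1, 2, 6, 9]
14 vs larger child 21 at index 5, swap → [25, 24, 21, 11, 16, 14, 13, 1, 2, 6, 9]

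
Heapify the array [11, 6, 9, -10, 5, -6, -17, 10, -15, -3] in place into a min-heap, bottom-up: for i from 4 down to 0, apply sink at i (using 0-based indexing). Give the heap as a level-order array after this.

sift down from index 4:
  5 vs only child -3 at index 9, swap → [11, 6, 9, -10, -3, -6, -17, 10, -15, 5]
sift down from index 3:
  -10 vs smaller child -15 at index 8, swap → [11, 6, 9, -15, -3, -6, -17, 10, -10, 5]
sift down from index 2:
  9 vs smaller child -17 at index 6, swap → [11, 6, -17, -15, -3, -6, 9, 10, -10, 5]
sift down from index 1:
  6 vs smaller child -15 at index 3, swap → [11, -15, -17, 6, -3, -6, 9, 10, -10, 5]
  6 vs smaller child -10 at index 8, swap → [11, -15, -17, -10, -3, -6, 9, 10, 6, 5]
sift down from index 0:
  11 vs smaller child -17 at index 2, swap → [-17, -15, 11, -10, -3, -6, 9, 10, 6, 5]
  11 vs smaller child -6 at index 5, swap → [-17, -15, -6, -10, -3, 11, 9, 10, 6, 5]

[-17, -15, -6, -10, -3, 11, 9, 10, 6, 5]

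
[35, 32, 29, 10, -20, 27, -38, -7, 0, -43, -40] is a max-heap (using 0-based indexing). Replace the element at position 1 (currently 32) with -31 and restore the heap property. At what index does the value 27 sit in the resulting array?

set index 1 from 32 to -31 → [35, -31, 29, 10, -20, 27, -38, -7, 0, -43, -40]
-31 vs larger child 10 at index 3, swap → [35, 10, 29, -31, -20, 27, -38, -7, 0, -43, -40]
-31 vs larger child 0 at index 8, swap → [35, 10, 29, 0, -20, 27, -38, -7, -31, -43, -40]
resulting array: [35, 10, 29, 0, -20, 27, -38, -7, -31, -43, -40]

5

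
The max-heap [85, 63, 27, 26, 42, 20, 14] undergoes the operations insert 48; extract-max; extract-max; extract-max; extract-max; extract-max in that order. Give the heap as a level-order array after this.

insert 48:
  append 48 at index 7 → [85, 63, 27, 26, 42, 20, 14, 48]
  48 > parent 26 at index 3, swap → [85, 63, 27, 48, 42, 20, 14, 26]
extract-max → returns 85:
  remove root 85; move last element 26 to root → [26, 63, 27, 48, 42, 20, 14]
  26 vs larger child 63 at index 1, swap → [63, 26, 27, 48, 42, 20, 14]
  26 vs larger child 48 at index 3, swap → [63, 48, 27, 26, 42, 20, 14]
extract-max → returns 63:
  remove root 63; move last element 14 to root → [14, 48, 27, 26, 42, 20]
  14 vs larger child 48 at index 1, swap → [48, 14, 27, 26, 42, 20]
  14 vs larger child 42 at index 4, swap → [48, 42, 27, 26, 14, 20]
extract-max → returns 48:
  remove root 48; move last element 20 to root → [20, 42, 27, 26, 14]
  20 vs larger child 42 at index 1, swap → [42, 20, 27, 26, 14]
  20 vs larger child 26 at index 3, swap → [42, 26, 27, 20, 14]
extract-max → returns 42:
  remove root 42; move last element 14 to root → [14, 26, 27, 20]
  14 vs larger child 27 at index 2, swap → [27, 26, 14, 20]
extract-max → returns 27:
  remove root 27; move last element 20 to root → [20, 26, 14]
  20 vs larger child 26 at index 1, swap → [26, 20, 14]

[26, 20, 14]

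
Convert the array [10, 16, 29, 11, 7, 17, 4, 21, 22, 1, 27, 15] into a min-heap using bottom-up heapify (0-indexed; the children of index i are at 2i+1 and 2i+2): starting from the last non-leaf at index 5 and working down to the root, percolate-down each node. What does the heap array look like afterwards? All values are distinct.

sift down from index 5:
  17 vs only child 15 at index 11, swap → [10, 16, 29, 11, 7, 15, 4, 21, 22, 1, 27, 17]
sift down from index 4:
  7 vs smaller child 1 at index 9, swap → [10, 16, 29, 11, 1, 15, 4, 21, 22, 7, 27, 17]
sift down from index 3: already satisfies heap property
sift down from index 2:
  29 vs smaller child 4 at index 6, swap → [10, 16, 4, 11, 1, 15, 29, 21, 22, 7, 27, 17]
sift down from index 1:
  16 vs smaller child 1 at index 4, swap → [10, 1, 4, 11, 16, 15, 29, 21, 22, 7, 27, 17]
  16 vs smaller child 7 at index 9, swap → [10, 1, 4, 11, 7, 15, 29, 21, 22, 16, 27, 17]
sift down from index 0:
  10 vs smaller child 1 at index 1, swap → [1, 10, 4, 11, 7, 15, 29, 21, 22, 16, 27, 17]
  10 vs smaller child 7 at index 4, swap → [1, 7, 4, 11, 10, 15, 29, 21, 22, 16, 27, 17]

[1, 7, 4, 11, 10, 15, 29, 21, 22, 16, 27, 17]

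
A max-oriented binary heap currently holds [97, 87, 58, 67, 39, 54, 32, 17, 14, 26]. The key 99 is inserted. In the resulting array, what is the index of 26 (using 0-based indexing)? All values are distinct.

9

append 99 at index 10 → [97, 87, 58, 67, 39, 54, 32, 17, 14, 26, 99]
99 > parent 39 at index 4, swap → [97, 87, 58, 67, 99, 54, 32, 17, 14, 26, 39]
99 > parent 87 at index 1, swap → [97, 99, 58, 67, 87, 54, 32, 17, 14, 26, 39]
99 > parent 97 at index 0, swap → [99, 97, 58, 67, 87, 54, 32, 17, 14, 26, 39]
resulting array: [99, 97, 58, 67, 87, 54, 32, 17, 14, 26, 39]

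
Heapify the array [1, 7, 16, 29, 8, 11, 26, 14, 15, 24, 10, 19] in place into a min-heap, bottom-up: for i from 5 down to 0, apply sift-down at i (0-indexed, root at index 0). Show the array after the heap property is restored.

[1, 7, 11, 14, 8, 16, 26, 29, 15, 24, 10, 19]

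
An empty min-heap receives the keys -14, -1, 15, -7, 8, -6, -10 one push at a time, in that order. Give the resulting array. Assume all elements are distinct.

Insert -14:
  append -14 at index 0 → [-14] (no swap needed)
Insert -1:
  append -1 at index 1 → [-14, -1] (no swap needed)
Insert 15:
  append 15 at index 2 → [-14, -1, 15] (no swap needed)
Insert -7:
  append -7 at index 3 → [-14, -1, 15, -7]
  -7 < parent -1 at index 1, swap → [-14, -7, 15, -1]
Insert 8:
  append 8 at index 4 → [-14, -7, 15, -1, 8] (no swap needed)
Insert -6:
  append -6 at index 5 → [-14, -7, 15, -1, 8, -6]
  -6 < parent 15 at index 2, swap → [-14, -7, -6, -1, 8, 15]
Insert -10:
  append -10 at index 6 → [-14, -7, -6, -1, 8, 15, -10]
  -10 < parent -6 at index 2, swap → [-14, -7, -10, -1, 8, 15, -6]

[-14, -7, -10, -1, 8, 15, -6]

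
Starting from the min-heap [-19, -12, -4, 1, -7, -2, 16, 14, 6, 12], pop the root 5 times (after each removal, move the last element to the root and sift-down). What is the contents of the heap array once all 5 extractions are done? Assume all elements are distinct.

extract-min #1 returns -19:
  remove root -19; move last element 12 to root → [12, -12, -4, 1, -7, -2, 16, 14, 6]
  12 vs smaller child -12 at index 1, swap → [-12, 12, -4, 1, -7, -2, 16, 14, 6]
  12 vs smaller child -7 at index 4, swap → [-12, -7, -4, 1, 12, -2, 16, 14, 6]
extract-min #2 returns -12:
  remove root -12; move last element 6 to root → [6, -7, -4, 1, 12, -2, 16, 14]
  6 vs smaller child -7 at index 1, swap → [-7, 6, -4, 1, 12, -2, 16, 14]
  6 vs smaller child 1 at index 3, swap → [-7, 1, -4, 6, 12, -2, 16, 14]
extract-min #3 returns -7:
  remove root -7; move last element 14 to root → [14, 1, -4, 6, 12, -2, 16]
  14 vs smaller child -4 at index 2, swap → [-4, 1, 14, 6, 12, -2, 16]
  14 vs smaller child -2 at index 5, swap → [-4, 1, -2, 6, 12, 14, 16]
extract-min #4 returns -4:
  remove root -4; move last element 16 to root → [16, 1, -2, 6, 12, 14]
  16 vs smaller child -2 at index 2, swap → [-2, 1, 16, 6, 12, 14]
  16 vs only child 14 at index 5, swap → [-2, 1, 14, 6, 12, 16]
extract-min #5 returns -2:
  remove root -2; move last element 16 to root → [16, 1, 14, 6, 12]
  16 vs smaller child 1 at index 1, swap → [1, 16, 14, 6, 12]
  16 vs smaller child 6 at index 3, swap → [1, 6, 14, 16, 12]

[1, 6, 14, 16, 12]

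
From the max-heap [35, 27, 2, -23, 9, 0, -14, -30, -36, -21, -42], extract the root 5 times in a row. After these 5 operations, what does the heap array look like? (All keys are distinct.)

[-14, -21, -30, -23, -42, -36]

extract-max #1 returns 35:
  remove root 35; move last element -42 to root → [-42, 27, 2, -23, 9, 0, -14, -30, -36, -21]
  -42 vs larger child 27 at index 1, swap → [27, -42, 2, -23, 9, 0, -14, -30, -36, -21]
  -42 vs larger child 9 at index 4, swap → [27, 9, 2, -23, -42, 0, -14, -30, -36, -21]
  -42 vs only child -21 at index 9, swap → [27, 9, 2, -23, -21, 0, -14, -30, -36, -42]
extract-max #2 returns 27:
  remove root 27; move last element -42 to root → [-42, 9, 2, -23, -21, 0, -14, -30, -36]
  -42 vs larger child 9 at index 1, swap → [9, -42, 2, -23, -21, 0, -14, -30, -36]
  -42 vs larger child -21 at index 4, swap → [9, -21, 2, -23, -42, 0, -14, -30, -36]
extract-max #3 returns 9:
  remove root 9; move last element -36 to root → [-36, -21, 2, -23, -42, 0, -14, -30]
  -36 vs larger child 2 at index 2, swap → [2, -21, -36, -23, -42, 0, -14, -30]
  -36 vs larger child 0 at index 5, swap → [2, -21, 0, -23, -42, -36, -14, -30]
extract-max #4 returns 2:
  remove root 2; move last element -30 to root → [-30, -21, 0, -23, -42, -36, -14]
  -30 vs larger child 0 at index 2, swap → [0, -21, -30, -23, -42, -36, -14]
  -30 vs larger child -14 at index 6, swap → [0, -21, -14, -23, -42, -36, -30]
extract-max #5 returns 0:
  remove root 0; move last element -30 to root → [-30, -21, -14, -23, -42, -36]
  -30 vs larger child -14 at index 2, swap → [-14, -21, -30, -23, -42, -36]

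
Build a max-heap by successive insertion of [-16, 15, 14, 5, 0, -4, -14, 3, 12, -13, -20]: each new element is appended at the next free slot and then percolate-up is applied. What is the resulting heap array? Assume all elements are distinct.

[15, 12, 14, 5, 0, -4, -14, -16, 3, -13, -20]

Insert -16:
  append -16 at index 0 → [-16] (no swap needed)
Insert 15:
  append 15 at index 1 → [-16, 15]
  15 > parent -16 at index 0, swap → [15, -16]
Insert 14:
  append 14 at index 2 → [15, -16, 14] (no swap needed)
Insert 5:
  append 5 at index 3 → [15, -16, 14, 5]
  5 > parent -16 at index 1, swap → [15, 5, 14, -16]
Insert 0:
  append 0 at index 4 → [15, 5, 14, -16, 0] (no swap needed)
Insert -4:
  append -4 at index 5 → [15, 5, 14, -16, 0, -4] (no swap needed)
Insert -14:
  append -14 at index 6 → [15, 5, 14, -16, 0, -4, -14] (no swap needed)
Insert 3:
  append 3 at index 7 → [15, 5, 14, -16, 0, -4, -14, 3]
  3 > parent -16 at index 3, swap → [15, 5, 14, 3, 0, -4, -14, -16]
Insert 12:
  append 12 at index 8 → [15, 5, 14, 3, 0, -4, -14, -16, 12]
  12 > parent 3 at index 3, swap → [15, 5, 14, 12, 0, -4, -14, -16, 3]
  12 > parent 5 at index 1, swap → [15, 12, 14, 5, 0, -4, -14, -16, 3]
Insert -13:
  append -13 at index 9 → [15, 12, 14, 5, 0, -4, -14, -16, 3, -13] (no swap needed)
Insert -20:
  append -20 at index 10 → [15, 12, 14, 5, 0, -4, -14, -16, 3, -13, -20] (no swap needed)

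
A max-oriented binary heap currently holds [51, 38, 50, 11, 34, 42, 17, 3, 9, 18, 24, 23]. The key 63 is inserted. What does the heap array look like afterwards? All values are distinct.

append 63 at index 12 → [51, 38, 50, 11, 34, 42, 17, 3, 9, 18, 24, 23, 63]
63 > parent 42 at index 5, swap → [51, 38, 50, 11, 34, 63, 17, 3, 9, 18, 24, 23, 42]
63 > parent 50 at index 2, swap → [51, 38, 63, 11, 34, 50, 17, 3, 9, 18, 24, 23, 42]
63 > parent 51 at index 0, swap → [63, 38, 51, 11, 34, 50, 17, 3, 9, 18, 24, 23, 42]

[63, 38, 51, 11, 34, 50, 17, 3, 9, 18, 24, 23, 42]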